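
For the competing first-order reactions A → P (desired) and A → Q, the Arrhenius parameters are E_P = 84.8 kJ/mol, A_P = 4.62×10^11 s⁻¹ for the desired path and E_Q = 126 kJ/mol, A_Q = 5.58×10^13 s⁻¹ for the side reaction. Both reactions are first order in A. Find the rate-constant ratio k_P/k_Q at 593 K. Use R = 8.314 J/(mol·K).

35.3

Since both paths have the same order in A, the concentration cancels and S_{P/Q} = k_P/k_Q = (A_P/A_Q)·exp[(E_Q−E_P)/(RT)].
(E_Q−E_P)/(RT) = (126−84.8)×10³/(8.314×593) = 41200/4930 = 8.357.
k_P/k_Q = (4.62×10^11/5.58×10^13)·exp(8.357) = 0.008280 × 4258 = 35.3.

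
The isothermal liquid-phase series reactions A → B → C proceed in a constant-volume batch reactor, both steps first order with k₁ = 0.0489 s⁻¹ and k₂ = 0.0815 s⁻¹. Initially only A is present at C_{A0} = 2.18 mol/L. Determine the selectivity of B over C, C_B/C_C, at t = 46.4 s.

The intermediate concentration in a first-order A→B→C sequence is C_B = k₁C_{A0}(e^(−k₁t) − e^(−k₂t))/(k₂−k₁).
e^(−k₁t) = e^(−0.0489×46.4) = e^(−2.269) = 0.1034; e^(−k₂t) = e^(−3.782) = 0.02279.
C_B = 0.0489×2.18/(0.0815−0.0489) × (0.1034−0.02279) = 3.270×0.08063 = 0.2637 mol/L.
C_A = C_{A0}e^(−k₁t) = 0.2255 mol/L, so C_C = C_{A0}−C_A−C_B = 1.691 mol/L; C_B/C_C = 0.156.

0.156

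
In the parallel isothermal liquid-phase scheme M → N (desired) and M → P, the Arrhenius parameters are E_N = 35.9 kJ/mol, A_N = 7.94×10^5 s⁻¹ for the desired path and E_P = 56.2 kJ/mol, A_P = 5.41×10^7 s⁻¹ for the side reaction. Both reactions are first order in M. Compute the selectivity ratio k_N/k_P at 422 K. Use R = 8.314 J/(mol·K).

4.78

Since both paths have the same order in M, the concentration cancels and S_{N/P} = k_N/k_P = (A_N/A_P)·exp[(E_P−E_N)/(RT)].
(E_P−E_N)/(RT) = (56.2−35.9)×10³/(8.314×422) = 20300/3509 = 5.786.
k_N/k_P = (7.94×10^5/5.41×10^7)·exp(5.786) = 0.01468 × 325.7 = 4.78.
Since E_N < E_P, lowering the temperature improves selectivity toward N.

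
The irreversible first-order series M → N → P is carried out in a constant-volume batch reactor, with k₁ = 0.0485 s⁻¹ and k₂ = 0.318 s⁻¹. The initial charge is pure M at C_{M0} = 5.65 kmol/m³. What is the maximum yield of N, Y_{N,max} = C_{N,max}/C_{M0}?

For a first-order series the maximum intermediate yield is C_{N,max}/C_{M0} = (k₁/k₂)^[k₂/(k₂−k₁)].
= (0.0485/0.318)^(0.318/(0.318−0.0485)) = (0.1525)^(1.180) = 0.1087.

0.109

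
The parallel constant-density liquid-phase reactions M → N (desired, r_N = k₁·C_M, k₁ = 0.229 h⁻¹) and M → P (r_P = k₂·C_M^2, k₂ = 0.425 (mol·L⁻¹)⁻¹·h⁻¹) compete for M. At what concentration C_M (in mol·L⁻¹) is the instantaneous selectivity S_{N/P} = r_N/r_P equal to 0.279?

1.93 mol·L⁻¹

S_{N/P} = (k₁/k₂)·C_M⁻¹ ⇒ C_M = (S·k₂/k₁)^(-1).
= (0.279×0.425/0.229)^(-1) = (0.5178)^(-1) = 1.93 mol·L⁻¹.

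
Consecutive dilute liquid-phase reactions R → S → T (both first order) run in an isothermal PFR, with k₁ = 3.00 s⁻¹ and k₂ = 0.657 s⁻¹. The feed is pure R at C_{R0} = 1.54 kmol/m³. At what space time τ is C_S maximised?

The intermediate peaks when r₁ = r₂, i.e. k₁e^(−k₁τ) = k₂e^(−k₂τ), giving τ_opt = ln(k₂/k₁)/(k₂−k₁).
= ln(0.657/3.00)/(0.657−3.00) = ln(0.2190)/-2.343 = -1.519/-2.343 = 0.648 s.

0.648 s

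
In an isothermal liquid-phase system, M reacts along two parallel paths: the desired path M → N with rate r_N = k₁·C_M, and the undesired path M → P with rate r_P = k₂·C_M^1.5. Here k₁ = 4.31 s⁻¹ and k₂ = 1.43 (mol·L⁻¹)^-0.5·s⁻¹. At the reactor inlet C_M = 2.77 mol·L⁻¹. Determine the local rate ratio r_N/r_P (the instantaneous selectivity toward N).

1.81

S_{N/P} = r_N/r_P = (k₁·C_M)/(k₂·C_M^1.5) = (k₁/k₂)·C_M^-0.5.
= (4.31×2.770) / (1.43×2.770^1.5) = 11.94/6.593 = 1.81.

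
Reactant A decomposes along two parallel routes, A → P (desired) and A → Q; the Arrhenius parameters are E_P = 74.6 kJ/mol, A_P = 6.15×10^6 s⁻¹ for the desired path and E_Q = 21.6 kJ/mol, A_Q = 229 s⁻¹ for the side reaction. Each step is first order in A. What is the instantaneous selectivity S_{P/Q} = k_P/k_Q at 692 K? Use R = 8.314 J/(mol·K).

2.68

Since both paths have the same order in A, the concentration cancels and S_{P/Q} = k_P/k_Q = (A_P/A_Q)·exp[(E_Q−E_P)/(RT)].
(E_Q−E_P)/(RT) = (21.6−74.6)×10³/(8.314×692) = -53000/5753 = -9.212.
k_P/k_Q = (6.15×10^6/229)·exp(-9.212) = 26856 × 9.982×10^-5 = 2.68.
Since E_P > E_Q, raising the temperature improves selectivity toward P.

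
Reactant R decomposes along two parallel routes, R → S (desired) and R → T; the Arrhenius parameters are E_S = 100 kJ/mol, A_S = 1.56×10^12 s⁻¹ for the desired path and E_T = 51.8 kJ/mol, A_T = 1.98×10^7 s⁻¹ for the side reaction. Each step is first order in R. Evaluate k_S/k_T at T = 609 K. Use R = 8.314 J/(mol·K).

5.78

k_S/k_T = (A_S/A_T)·exp[−(E_S−E_T)/(RT)] = (A_S/A_T)·exp[(E_T−E_S)/(RT)].
(E_T−E_S)/(RT) = (51.8−100)×10³/(8.314×609) = -48200/5063 = -9.520.
k_S/k_T = (1.56×10^12/1.98×10^7)·exp(-9.520) = 78788 × 7.340×10^-5 = 5.78.
Since E_S > E_T, raising the temperature improves selectivity toward S.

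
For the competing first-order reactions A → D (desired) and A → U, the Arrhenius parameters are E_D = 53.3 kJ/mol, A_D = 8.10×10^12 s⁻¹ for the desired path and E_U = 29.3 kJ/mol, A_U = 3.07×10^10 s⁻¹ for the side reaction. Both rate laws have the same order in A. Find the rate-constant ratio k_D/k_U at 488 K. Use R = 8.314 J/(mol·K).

0.712

With equal orders, S_{D/U} = k_D/k_U = (A_D/A_U)·exp[(E_U−E_D)/(RT)].
(E_U−E_D)/(RT) = (29.3−53.3)×10³/(8.314×488) = -24000/4057 = -5.915.
k_D/k_U = (8.10×10^12/3.07×10^10)·exp(-5.915) = 263.8 × 0.002698 = 0.712.
Since E_D > E_U, raising the temperature improves selectivity toward D.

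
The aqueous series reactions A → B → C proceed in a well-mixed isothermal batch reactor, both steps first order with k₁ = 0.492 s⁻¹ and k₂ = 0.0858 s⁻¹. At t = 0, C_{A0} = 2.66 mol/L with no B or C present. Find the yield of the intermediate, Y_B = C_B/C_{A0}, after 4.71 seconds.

The intermediate concentration in a first-order A→B→C sequence is C_B = k₁C_{A0}(e^(−k₁t) − e^(−k₂t))/(k₂−k₁).
e^(−k₁t) = e^(−0.492×4.71) = e^(−2.317) = 0.09854; e^(−k₂t) = e^(−0.4041) = 0.6676.
C_B = 0.492×2.66/(0.0858−0.492) × (0.09854−0.6676) = (-3.222)×(-0.5690) = 1.833 mol/L.
Y_B = C_B/C_{A0} = 1.833/2.66 = 0.689.

0.689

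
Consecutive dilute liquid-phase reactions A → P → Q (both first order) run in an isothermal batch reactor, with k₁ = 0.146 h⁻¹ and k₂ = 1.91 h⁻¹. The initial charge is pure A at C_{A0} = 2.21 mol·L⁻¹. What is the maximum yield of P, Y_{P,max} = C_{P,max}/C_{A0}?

0.0618

For a first-order series the maximum intermediate yield is C_{P,max}/C_{A0} = (k₁/k₂)^[k₂/(k₂−k₁)].
= (0.146/1.91)^(1.91/(1.91−0.146)) = (0.07644)^(1.083) = 0.06179.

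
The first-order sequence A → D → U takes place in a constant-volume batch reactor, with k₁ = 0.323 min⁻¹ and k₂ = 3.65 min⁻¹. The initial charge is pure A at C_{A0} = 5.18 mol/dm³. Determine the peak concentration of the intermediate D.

For a first-order series the maximum intermediate yield is C_{D,max}/C_{A0} = (k₁/k₂)^[k₂/(k₂−k₁)].
= (0.323/3.65)^(3.65/(3.65−0.323)) = (0.08849)^(1.097) = 0.06993.
C_{D,max} = 0.06993×5.18 = 0.362 mol/dm³.

0.362 mol/dm³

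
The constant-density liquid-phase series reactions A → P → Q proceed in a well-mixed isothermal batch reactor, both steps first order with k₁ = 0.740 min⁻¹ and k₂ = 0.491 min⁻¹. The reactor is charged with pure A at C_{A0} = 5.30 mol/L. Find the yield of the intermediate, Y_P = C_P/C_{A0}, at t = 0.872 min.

Solving the coupled first-order balances gives C_P(t) = [k₁/(k₂−k₁)]·C_{A0}·(e^(−k₁t) − e^(−k₂t)).
e^(−k₁t) = e^(−0.740×0.872) = e^(−0.6453) = 0.5245; e^(−k₂t) = e^(−0.4282) = 0.6517.
C_P = 0.740×5.30/(0.491−0.740) × (0.5245−0.6517) = (-15.75)×(-0.1272) = 2.003 mol/L.
Y_P = C_P/C_{A0} = 2.003/5.30 = 0.378.

0.378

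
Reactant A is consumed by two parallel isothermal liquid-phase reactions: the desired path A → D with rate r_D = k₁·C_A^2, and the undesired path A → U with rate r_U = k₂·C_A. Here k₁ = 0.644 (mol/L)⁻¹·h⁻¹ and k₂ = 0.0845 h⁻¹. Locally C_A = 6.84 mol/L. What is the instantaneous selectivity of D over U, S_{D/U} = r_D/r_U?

S_{D/U} = r_D/r_U = (k₁·C_A^2)/(k₂·C_A) = (k₁/k₂)·C_A.
= (0.644×6.840^2) / (0.0845×6.840) = 30.13/0.5780 = 52.1.

52.1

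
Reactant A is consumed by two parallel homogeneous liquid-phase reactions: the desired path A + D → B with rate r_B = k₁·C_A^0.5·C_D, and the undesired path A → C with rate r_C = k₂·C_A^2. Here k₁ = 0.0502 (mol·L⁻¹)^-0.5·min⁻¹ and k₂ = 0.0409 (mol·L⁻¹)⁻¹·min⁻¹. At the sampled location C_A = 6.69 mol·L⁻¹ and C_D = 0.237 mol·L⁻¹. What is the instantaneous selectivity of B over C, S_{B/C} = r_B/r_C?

S_{B/C} = r_B/r_C = (k₁·C_A^0.5·C_D)/(k₂·C_A^2) = (k₁/k₂)·C_A^-1.5·C_D.
= (0.0502×6.690^0.5×0.2370) / (0.0409×6.690^2) = 0.03077/1.831 = 0.0168.
The undesired path is higher order in A, so low C_A (CSTR or dilute feed) favours B.

0.0168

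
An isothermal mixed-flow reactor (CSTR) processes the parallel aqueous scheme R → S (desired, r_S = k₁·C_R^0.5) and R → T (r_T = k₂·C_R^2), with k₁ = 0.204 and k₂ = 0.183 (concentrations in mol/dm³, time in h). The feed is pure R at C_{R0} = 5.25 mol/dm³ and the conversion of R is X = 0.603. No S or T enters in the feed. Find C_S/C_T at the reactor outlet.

Exit C_R = C_{R0}(1−X) = 5.25×0.397 = 2.084 mol/dm³.
A CSTR operates uniformly at the exit composition, giving r_S = 0.2945 and r_T = 0.7950 (each k·C_R^n at C_R = 2.084).
Overall selectivity = C_S/C_T = r_Sτ/(r_Tτ) = r_S/r_T = 0.370.

0.370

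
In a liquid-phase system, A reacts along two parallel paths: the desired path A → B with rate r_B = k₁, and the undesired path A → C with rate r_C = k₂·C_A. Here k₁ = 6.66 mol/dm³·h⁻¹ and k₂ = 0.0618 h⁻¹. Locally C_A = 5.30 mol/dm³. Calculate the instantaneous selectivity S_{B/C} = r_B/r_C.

20.3

S_{B/C} = r_B/r_C = (k₁)/(k₂·C_A) = (k₁/k₂)·C_A⁻¹.
= (6.66) / (0.0618×5.300) = 6.660/0.3275 = 20.3.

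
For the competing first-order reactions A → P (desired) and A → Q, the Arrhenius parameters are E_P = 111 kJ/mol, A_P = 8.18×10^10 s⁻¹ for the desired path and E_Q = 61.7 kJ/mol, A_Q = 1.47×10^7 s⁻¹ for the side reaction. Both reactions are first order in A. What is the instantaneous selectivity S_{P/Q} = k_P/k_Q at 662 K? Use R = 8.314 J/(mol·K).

0.717

k_P/k_Q = (A_P/A_Q)·exp[−(E_P−E_Q)/(RT)] = (A_P/A_Q)·exp[(E_Q−E_P)/(RT)].
(E_Q−E_P)/(RT) = (61.7−111)×10³/(8.314×662) = -49300/5504 = -8.957.
k_P/k_Q = (8.18×10^10/1.47×10^7)·exp(-8.957) = 5565 × 1.288×10^-4 = 0.717.
Since E_P > E_Q, raising the temperature improves selectivity toward P.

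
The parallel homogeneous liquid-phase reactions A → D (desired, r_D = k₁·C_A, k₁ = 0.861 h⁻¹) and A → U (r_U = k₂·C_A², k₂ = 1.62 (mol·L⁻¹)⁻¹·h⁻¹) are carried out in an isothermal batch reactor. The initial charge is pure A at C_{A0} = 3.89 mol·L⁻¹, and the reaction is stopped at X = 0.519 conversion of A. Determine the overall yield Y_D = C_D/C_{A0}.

C_A = C_{A0}(1−X) = 1.871 mol·L⁻¹.
Along a PFR/batch, dC_D/dC_A = −r_D/(r_D+r_U) = −k₁/(k₁+k₂·C_A).
Integrating from C_{A0} to C_A: C_D = (0.861/1.62)·ln[(0.861+1.62·3.89)/(0.861+1.62·1.87)] = 0.5315·ln(7.163/3.892) = 0.3242 mol·L⁻¹.
Y_D = C_D/C_{A0} = 0.3242/3.89 = 0.0833.

0.0833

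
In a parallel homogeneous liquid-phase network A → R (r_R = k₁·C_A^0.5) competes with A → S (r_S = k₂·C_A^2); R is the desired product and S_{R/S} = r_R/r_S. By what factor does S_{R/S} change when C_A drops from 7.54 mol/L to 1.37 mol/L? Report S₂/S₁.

12.9

S_{R/S} = (k₁/k₂)·C_A^-1.5, so S₂/S₁ = (C_{A,2}/C_{A,1})^-1.5.
= (1.37/7.54)^(-1.5) = (0.1817)^(-1.5) = 12.9.
Selectivity toward R rises as C_A falls — low-concentration operation is favoured.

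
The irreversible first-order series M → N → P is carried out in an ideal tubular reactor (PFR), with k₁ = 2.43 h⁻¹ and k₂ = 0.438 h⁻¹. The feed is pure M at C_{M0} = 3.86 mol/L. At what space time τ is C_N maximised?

The intermediate peaks when r₁ = r₂, i.e. k₁e^(−k₁τ) = k₂e^(−k₂τ), giving τ_opt = ln(k₂/k₁)/(k₂−k₁).
= ln(0.438/2.43)/(0.438−2.43) = ln(0.1802)/-1.992 = -1.713/-1.992 = 0.860 h.

0.860 h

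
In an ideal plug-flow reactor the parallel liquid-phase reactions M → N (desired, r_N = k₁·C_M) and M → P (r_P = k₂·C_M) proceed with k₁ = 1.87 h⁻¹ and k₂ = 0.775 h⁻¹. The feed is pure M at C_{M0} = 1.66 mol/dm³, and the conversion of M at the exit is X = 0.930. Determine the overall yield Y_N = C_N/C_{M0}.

0.658

C_M = C_{M0}(1−X) = 0.1162 mol/dm³.
Both paths are first order in M, so the instantaneous fraction to N is constant: dC_N/d(−C_M) = k₁/(k₁+k₂) = 0.7070.
C_N = 0.7070·(C_{M0}−C_M) = 0.7070×1.544 = 1.09 mol/dm³.
Y_N = C_N/C_{M0} = 1.091/1.66 = 0.658.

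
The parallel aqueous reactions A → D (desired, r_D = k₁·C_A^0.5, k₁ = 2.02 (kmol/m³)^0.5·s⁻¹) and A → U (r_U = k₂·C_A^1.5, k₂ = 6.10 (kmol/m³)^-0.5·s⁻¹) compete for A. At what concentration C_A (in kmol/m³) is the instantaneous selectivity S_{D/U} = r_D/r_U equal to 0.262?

S_{D/U} = (k₁/k₂)·C_A⁻¹ ⇒ C_A = (S·k₂/k₁)^(-1).
= (0.262×6.10/2.02)^(-1) = (0.7912)^(-1) = 1.26 kmol/m³.

1.26 kmol/m³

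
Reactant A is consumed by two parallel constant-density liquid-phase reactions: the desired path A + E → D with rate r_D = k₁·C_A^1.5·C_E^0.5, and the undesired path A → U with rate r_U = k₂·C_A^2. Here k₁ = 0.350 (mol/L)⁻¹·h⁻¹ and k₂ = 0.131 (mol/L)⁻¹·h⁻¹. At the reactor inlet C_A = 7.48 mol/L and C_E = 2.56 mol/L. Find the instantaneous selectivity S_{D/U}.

1.56

S_{D/U} = r_D/r_U = (k₁·C_A^1.5·C_E^0.5)/(k₂·C_A^2) = (k₁/k₂)·C_A^-0.5·C_E^0.5.
= (0.350×7.480^1.5×2.560^0.5) / (0.131×7.480^2) = 11.46/7.330 = 1.56.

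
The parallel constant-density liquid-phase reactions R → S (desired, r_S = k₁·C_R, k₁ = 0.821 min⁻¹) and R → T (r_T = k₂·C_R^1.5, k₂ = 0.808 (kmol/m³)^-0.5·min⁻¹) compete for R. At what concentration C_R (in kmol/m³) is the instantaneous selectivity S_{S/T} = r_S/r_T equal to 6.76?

0.0226 kmol/m³

S_{S/T} = (k₁/k₂)·C_R^-0.5 ⇒ C_R = (S·k₂/k₁)^(-2).
= (6.76×0.808/0.821)^(-2) = (6.653)^(-2) = 0.0226 kmol/m³.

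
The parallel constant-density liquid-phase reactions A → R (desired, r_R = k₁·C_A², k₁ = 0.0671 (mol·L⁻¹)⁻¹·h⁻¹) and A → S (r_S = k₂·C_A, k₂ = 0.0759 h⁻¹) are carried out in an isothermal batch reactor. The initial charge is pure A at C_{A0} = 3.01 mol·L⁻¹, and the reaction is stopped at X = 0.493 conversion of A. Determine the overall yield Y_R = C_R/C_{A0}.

0.326

C_A = C_{A0}(1−X) = 1.526 mol·L⁻¹.
Along a PFR/batch, dC_S/dC_A = −r_S/(r_R+r_S) = −k₂/(k₂+k₁·C_A).
Integrating from C_{A0} to C_A: C_S = (0.0759/0.0671)·ln[(0.0759+0.0671·3.01)/(0.0759+0.0671·1.53)] = 1.131·ln(0.2779/0.1783) = 0.5019 mol·L⁻¹.
Then C_R = (C_{A0}−C_A) − C_S = 1.484 − 0.5019 = 0.9820 mol·L⁻¹.
Y_R = C_R/C_{A0} = 0.9820/3.01 = 0.326.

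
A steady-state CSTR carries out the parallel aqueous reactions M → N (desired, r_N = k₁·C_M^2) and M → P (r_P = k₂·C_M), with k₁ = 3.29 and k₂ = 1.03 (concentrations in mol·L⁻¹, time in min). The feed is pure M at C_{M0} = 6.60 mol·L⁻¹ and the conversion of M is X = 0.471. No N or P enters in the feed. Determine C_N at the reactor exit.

2.85 mol·L⁻¹

Exit C_M = C_{M0}(1−X) = 6.60×0.529 = 3.491 mol·L⁻¹.
A CSTR operates uniformly at the exit composition, giving r_N = 40.10 and r_P = 3.596 (each k·C_M^n at C_M = 3.491).
Fraction of consumed M going to N: r_N/(r_N+r_P) = 0.9177.
C_N = 0.9177·C_{M0}·X = 0.9177×6.60×0.471 = 2.85 mol·L⁻¹.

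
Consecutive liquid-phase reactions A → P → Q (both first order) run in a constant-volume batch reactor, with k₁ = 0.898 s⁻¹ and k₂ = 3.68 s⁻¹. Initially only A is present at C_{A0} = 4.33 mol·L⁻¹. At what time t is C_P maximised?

Setting dC_P/dt = 0 gives t_opt = ln(k₂/k₁)/(k₂−k₁).
= ln(3.68/0.898)/(3.68−0.898) = ln(4.098)/2.782 = 1.410/2.782 = 0.507 s.

0.507 s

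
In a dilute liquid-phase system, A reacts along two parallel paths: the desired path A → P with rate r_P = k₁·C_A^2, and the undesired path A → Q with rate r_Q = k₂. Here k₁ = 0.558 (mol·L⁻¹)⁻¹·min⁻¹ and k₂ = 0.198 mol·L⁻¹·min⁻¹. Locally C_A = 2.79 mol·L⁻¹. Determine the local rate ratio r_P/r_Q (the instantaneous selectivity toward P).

S_{P/Q} = r_P/r_Q = (k₁·C_A^2)/(k₂) = (k₁/k₂)·C_A^2.
= (0.558×2.790^2) / (0.198) = 4.344/0.1980 = 21.9.

21.9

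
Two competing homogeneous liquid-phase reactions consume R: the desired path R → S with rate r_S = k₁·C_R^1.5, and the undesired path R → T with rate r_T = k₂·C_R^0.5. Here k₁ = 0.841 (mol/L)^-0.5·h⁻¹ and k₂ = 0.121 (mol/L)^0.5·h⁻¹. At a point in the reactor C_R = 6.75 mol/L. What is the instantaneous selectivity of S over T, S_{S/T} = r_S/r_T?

S_{S/T} = r_S/r_T = (k₁·C_R^1.5)/(k₂·C_R^0.5) = (k₁/k₂)·C_R.
= (0.841×6.750^1.5) / (0.121×6.750^0.5) = 14.75/0.3144 = 46.9.

46.9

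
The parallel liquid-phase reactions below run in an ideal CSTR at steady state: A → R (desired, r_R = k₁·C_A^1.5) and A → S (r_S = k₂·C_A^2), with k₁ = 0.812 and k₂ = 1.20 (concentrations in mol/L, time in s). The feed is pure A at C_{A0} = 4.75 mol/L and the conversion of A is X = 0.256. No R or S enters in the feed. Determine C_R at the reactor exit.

0.322 mol/L

Exit C_A = C_{A0}(1−X) = 4.75×0.744 = 3.534 mol/L.
In a CSTR the entire volume is at exit conditions, so r_R = 0.812×3.534^1.5 = 5.395 and r_S = 1.20×3.534^2 = 14.99.
Fraction of consumed A going to R: r_R/(r_R+r_S) = 0.2647.
C_R = 0.2647·C_{A0}·X = 0.2647×4.75×0.256 = 0.322 mol/L.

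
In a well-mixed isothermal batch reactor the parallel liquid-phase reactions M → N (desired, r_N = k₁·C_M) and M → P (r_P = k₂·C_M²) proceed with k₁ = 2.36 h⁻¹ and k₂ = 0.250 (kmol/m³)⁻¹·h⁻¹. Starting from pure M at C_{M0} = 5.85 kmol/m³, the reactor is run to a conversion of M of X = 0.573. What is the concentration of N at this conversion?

C_M = C_{M0}(1−X) = 2.498 kmol/m³.
Along a PFR/batch, dC_N/dC_M = −r_N/(r_N+r_P) = −k₁/(k₁+k₂·C_M).
Integrating from C_{M0} to C_M: C_N = (2.36/0.250)·ln[(2.36+0.250·5.85)/(2.36+0.250·2.50)] = 9.440·ln(3.822/2.984) = 2.336 kmol/m³.

2.34 kmol/m³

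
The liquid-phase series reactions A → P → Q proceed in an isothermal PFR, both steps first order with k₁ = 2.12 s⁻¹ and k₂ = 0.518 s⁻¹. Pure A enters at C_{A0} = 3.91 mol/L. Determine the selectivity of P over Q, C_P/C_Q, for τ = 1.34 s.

Solving the coupled first-order balances gives C_P(τ) = [k₁/(k₂−k₁)]·C_{A0}·(e^(−k₁τ) − e^(−k₂τ)).
e^(−k₁τ) = e^(−2.12×1.34) = e^(−2.841) = 0.05838; e^(−k₂τ) = e^(−0.6941) = 0.4995.
C_P = 2.12×3.91/(0.518−2.12) × (0.05838−0.4995) = (-5.174)×(-0.4411) = 2.283 mol/L.
C_A = C_{A0}e^(−k₁τ) = 0.2283 mol/L, so C_Q = C_{A0}−C_A−C_P = 1.399 mol/L; C_P/C_Q = 1.63.

1.63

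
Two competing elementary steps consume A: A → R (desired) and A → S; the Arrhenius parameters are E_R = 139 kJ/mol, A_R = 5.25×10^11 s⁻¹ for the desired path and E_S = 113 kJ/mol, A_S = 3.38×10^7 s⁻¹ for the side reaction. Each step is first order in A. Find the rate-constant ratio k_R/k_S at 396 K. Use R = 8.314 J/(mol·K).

Since both paths have the same order in A, the concentration cancels and S_{R/S} = k_R/k_S = (A_R/A_S)·exp[(E_S−E_R)/(RT)].
(E_S−E_R)/(RT) = (113−139)×10³/(8.314×396) = -26000/3292 = -7.897.
k_R/k_S = (5.25×10^11/3.38×10^7)·exp(-7.897) = 15533 × 3.718×10^-4 = 5.78.

5.78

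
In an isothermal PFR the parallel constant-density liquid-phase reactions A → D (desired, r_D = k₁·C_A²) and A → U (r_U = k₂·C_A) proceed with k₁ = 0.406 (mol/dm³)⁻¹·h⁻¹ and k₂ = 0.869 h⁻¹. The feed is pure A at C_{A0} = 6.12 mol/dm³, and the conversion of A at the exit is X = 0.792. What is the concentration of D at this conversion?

2.96 mol/dm³

C_A = C_{A0}(1−X) = 1.273 mol/dm³.
Along a PFR/batch, dC_U/dC_A = −r_U/(r_D+r_U) = −k₂/(k₂+k₁·C_A).
Integrating from C_{A0} to C_A: C_U = (0.869/0.406)·ln[(0.869+0.406·6.12)/(0.869+0.406·1.27)] = 2.140·ln(3.354/1.386) = 1.892 mol/dm³.
Then C_D = (C_{A0}−C_A) − C_U = 4.847 − 1.892 = 2.955 mol/dm³.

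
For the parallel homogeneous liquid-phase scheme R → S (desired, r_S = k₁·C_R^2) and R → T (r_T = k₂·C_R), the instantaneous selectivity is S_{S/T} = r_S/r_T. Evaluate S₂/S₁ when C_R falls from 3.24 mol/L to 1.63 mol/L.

S_{S/T} = (k₁/k₂)·C_R, so S₂/S₁ = (C_{R,2}/C_{R,1}).
= 1.63/3.24 = 0.503.
Selectivity toward S falls as C_R falls — high-concentration operation is favoured.

0.503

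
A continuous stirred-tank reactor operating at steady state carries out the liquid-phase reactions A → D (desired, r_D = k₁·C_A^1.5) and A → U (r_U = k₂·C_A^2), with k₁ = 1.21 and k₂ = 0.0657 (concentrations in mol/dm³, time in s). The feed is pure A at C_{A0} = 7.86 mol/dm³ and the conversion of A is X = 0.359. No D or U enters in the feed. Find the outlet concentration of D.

2.52 mol/dm³

Exit C_A = C_{A0}(1−X) = 7.86×0.641 = 5.038 mol/dm³.
In a CSTR the entire volume is at exit conditions, so r_D = 1.21×5.038^1.5 = 13.68 and r_U = 0.0657×5.038^2 = 1.668.
Fraction of consumed A going to D: r_D/(r_D+r_U) = 0.8914.
C_D = 0.8914·C_{A0}·X = 0.8914×7.86×0.359 = 2.52 mol/dm³.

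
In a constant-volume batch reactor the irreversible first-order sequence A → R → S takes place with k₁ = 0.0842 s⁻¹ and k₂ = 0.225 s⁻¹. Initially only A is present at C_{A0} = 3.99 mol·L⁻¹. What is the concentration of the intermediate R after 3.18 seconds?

0.659 mol·L⁻¹

For first-order series with pure A initially, C_R(t) = k₁C_{A0}/(k₂−k₁)·(e^(−k₁t) − e^(−k₂t)).
e^(−k₁t) = e^(−0.0842×3.18) = e^(−0.2678) = 0.7651; e^(−k₂t) = e^(−0.7155) = 0.4889.
C_R = 0.0842×3.99/(0.225−0.0842) × (0.7651−0.4889) = 2.386×0.2761 = 0.6589 mol·L⁻¹.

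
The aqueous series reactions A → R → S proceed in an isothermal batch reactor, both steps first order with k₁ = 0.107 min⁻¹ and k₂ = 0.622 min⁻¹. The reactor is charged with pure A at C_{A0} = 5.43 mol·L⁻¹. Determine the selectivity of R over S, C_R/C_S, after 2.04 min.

The intermediate concentration in a first-order A→B→C sequence is C_R = k₁C_{A0}(e^(−k₁t) − e^(−k₂t))/(k₂−k₁).
e^(−k₁t) = e^(−0.107×2.04) = e^(−0.2183) = 0.8039; e^(−k₂t) = e^(−1.269) = 0.2811.
C_R = 0.107×5.43/(0.622−0.107) × (0.8039−0.2811) = 1.128×0.5228 = 0.5898 mol·L⁻¹.
C_A = C_{A0}e^(−k₁t) = 4.365 mol·L⁻¹, so C_S = C_{A0}−C_A−C_R = 0.4751 mol·L⁻¹; C_R/C_S = 1.24.

1.24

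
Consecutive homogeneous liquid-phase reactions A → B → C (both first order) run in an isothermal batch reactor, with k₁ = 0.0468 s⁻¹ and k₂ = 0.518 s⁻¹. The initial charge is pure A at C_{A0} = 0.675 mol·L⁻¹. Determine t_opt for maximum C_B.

For first-order series the maximum of C_B occurs at t_opt = ln(k₂/k₁)/(k₂−k₁).
= ln(0.518/0.0468)/(0.518−0.0468) = ln(11.07)/0.4712 = 2.404/0.4712 = 5.10 s.

5.10 s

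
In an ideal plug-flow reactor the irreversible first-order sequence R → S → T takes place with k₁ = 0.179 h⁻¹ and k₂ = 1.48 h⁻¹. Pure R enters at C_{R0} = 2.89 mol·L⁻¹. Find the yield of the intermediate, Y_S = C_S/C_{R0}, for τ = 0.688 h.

Solving the coupled first-order balances gives C_S(τ) = [k₁/(k₂−k₁)]·C_{R0}·(e^(−k₁τ) − e^(−k₂τ)).
e^(−k₁τ) = e^(−0.179×0.688) = e^(−0.1232) = 0.8841; e^(−k₂τ) = e^(−1.018) = 0.3612.
C_S = 0.179×2.89/(1.48−0.179) × (0.8841−0.3612) = 0.3976×0.5229 = 0.2079 mol·L⁻¹.
Y_S = C_S/C_{R0} = 0.2079/2.89 = 0.0719.

0.0719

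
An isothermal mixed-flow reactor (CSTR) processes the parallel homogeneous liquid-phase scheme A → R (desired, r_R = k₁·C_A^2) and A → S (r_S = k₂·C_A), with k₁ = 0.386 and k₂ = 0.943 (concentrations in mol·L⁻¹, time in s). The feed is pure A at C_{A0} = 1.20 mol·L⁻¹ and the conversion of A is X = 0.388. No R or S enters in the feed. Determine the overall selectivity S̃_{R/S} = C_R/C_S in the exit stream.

Exit C_A = C_{A0}(1−X) = 1.20×0.612 = 0.7344 mol·L⁻¹.
Rates in a CSTR are evaluated at the outlet concentration: r_R = 0.386×0.7344^2 = 0.2082, r_S = 0.943×0.7344 = 0.6925.
Overall selectivity = C_R/C_S = r_Rτ/(r_Sτ) = r_R/r_S = 0.301.

0.301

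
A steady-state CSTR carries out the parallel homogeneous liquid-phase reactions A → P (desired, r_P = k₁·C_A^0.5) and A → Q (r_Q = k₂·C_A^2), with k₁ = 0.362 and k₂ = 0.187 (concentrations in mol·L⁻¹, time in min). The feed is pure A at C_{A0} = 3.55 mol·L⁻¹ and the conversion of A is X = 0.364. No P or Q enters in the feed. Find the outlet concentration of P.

Exit C_A = C_{A0}(1−X) = 3.55×0.636 = 2.258 mol·L⁻¹.
Rates in a CSTR are evaluated at the outlet concentration: r_P = 0.362×2.258^0.5 = 0.5439, r_Q = 0.187×2.258^2 = 0.9533.
Fraction of consumed A going to P: r_P/(r_P+r_Q) = 0.3633.
C_P = 0.3633·C_{A0}·X = 0.3633×3.55×0.364 = 0.469 mol·L⁻¹.

0.469 mol·L⁻¹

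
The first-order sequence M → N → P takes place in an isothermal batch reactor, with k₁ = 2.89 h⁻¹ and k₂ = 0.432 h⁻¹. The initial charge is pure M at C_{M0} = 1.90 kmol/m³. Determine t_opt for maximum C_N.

Setting dC_N/dt = 0 gives t_opt = ln(k₂/k₁)/(k₂−k₁).
= ln(0.432/2.89)/(0.432−2.89) = ln(0.1495)/-2.458 = -1.901/-2.458 = 0.773 h.

0.773 h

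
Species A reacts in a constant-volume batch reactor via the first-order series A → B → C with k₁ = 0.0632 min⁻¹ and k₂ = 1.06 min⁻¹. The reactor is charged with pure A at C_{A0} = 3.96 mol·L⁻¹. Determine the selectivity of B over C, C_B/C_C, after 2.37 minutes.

0.551

For first-order series with pure A initially, C_B(t) = k₁C_{A0}/(k₂−k₁)·(e^(−k₁t) − e^(−k₂t)).
e^(−k₁t) = e^(−0.0632×2.37) = e^(−0.1498) = 0.8609; e^(−k₂t) = e^(−2.512) = 0.08109.
C_B = 0.0632×3.96/(1.06−0.0632) × (0.8609−0.08109) = 0.2511×0.7798 = 0.1958 mol·L⁻¹.
C_A = C_{A0}e^(−k₁t) = 3.409 mol·L⁻¹, so C_C = C_{A0}−C_A−C_B = 0.3551 mol·L⁻¹; C_B/C_C = 0.551.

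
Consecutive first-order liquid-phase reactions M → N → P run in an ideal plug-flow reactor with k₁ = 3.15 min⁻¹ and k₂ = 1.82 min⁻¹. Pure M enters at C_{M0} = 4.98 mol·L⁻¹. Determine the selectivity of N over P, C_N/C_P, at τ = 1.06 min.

0.369

Solving the coupled first-order balances gives C_N(τ) = [k₁/(k₂−k₁)]·C_{M0}·(e^(−k₁τ) − e^(−k₂τ)).
e^(−k₁τ) = e^(−3.15×1.06) = e^(−3.339) = 0.03547; e^(−k₂τ) = e^(−1.929) = 0.1453.
C_N = 3.15×4.98/(1.82−3.15) × (0.03547−0.1453) = (-11.79)×(-0.1098) = 1.295 mol·L⁻¹.
C_M = C_{M0}e^(−k₁τ) = 0.1767 mol·L⁻¹, so C_P = C_{M0}−C_M−C_N = 3.508 mol·L⁻¹; C_N/C_P = 0.369.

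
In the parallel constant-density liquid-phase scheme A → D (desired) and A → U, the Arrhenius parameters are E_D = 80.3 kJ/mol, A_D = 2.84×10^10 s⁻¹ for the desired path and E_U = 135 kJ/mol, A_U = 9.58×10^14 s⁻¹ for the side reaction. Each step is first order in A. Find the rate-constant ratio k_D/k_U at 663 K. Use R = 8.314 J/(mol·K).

0.605

With equal orders, S_{D/U} = k_D/k_U = (A_D/A_U)·exp[(E_U−E_D)/(RT)].
(E_U−E_D)/(RT) = (135−80.3)×10³/(8.314×663) = 54700/5512 = 9.923.
k_D/k_U = (2.84×10^10/9.58×10^14)·exp(9.923) = 2.965×10^-5 × 20404 = 0.605.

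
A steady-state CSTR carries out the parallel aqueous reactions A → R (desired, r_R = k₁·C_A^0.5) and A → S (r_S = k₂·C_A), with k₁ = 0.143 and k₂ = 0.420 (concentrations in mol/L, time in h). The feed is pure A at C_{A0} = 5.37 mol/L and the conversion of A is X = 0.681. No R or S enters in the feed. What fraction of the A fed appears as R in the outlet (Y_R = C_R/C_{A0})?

0.141

Exit C_A = C_{A0}(1−X) = 5.37×0.319 = 1.713 mol/L.
A CSTR operates uniformly at the exit composition, giving r_R = 0.1872 and r_S = 0.7195 (each k·C_A^n at C_A = 1.713).
Fraction of consumed A going to R: r_R/(r_R+r_S) = 0.2064.
C_R = 0.2064·C_{A0}·X = 0.2064×5.37×0.681 = 0.755 mol/L; Y_R = C_R/C_{A0} = 0.141.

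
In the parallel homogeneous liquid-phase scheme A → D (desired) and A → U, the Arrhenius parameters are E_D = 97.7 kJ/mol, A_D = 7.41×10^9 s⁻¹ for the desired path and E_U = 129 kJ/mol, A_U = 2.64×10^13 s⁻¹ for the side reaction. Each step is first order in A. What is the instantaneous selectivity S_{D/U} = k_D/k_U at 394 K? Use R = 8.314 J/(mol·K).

k_D/k_U = (A_D/A_U)·exp[−(E_D−E_U)/(RT)] = (A_D/A_U)·exp[(E_U−E_D)/(RT)].
(E_U−E_D)/(RT) = (129−97.7)×10³/(8.314×394) = 31300/3276 = 9.555.
k_D/k_U = (7.41×10^9/2.64×10^13)·exp(9.555) = 2.807×10^-4 × 14117 = 3.96.

3.96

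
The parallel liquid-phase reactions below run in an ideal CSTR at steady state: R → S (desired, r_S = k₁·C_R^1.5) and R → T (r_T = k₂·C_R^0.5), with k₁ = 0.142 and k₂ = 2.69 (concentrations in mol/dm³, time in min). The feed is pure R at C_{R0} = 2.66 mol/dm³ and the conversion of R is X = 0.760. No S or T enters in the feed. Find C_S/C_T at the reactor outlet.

0.0337

Exit C_R = C_{R0}(1−X) = 2.66×0.240 = 0.6384 mol/dm³.
Rates in a CSTR are evaluated at the outlet concentration: r_S = 0.142×0.6384^1.5 = 0.07243, r_T = 2.69×0.6384^0.5 = 2.149.
Overall selectivity = C_S/C_T = r_Sτ/(r_Tτ) = r_S/r_T = 0.0337.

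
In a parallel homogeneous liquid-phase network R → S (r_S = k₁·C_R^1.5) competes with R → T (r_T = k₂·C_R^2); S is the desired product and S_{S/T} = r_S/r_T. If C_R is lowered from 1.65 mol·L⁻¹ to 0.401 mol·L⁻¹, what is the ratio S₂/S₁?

S_{S/T} = (k₁/k₂)·C_R^-0.5, so S₂/S₁ = (C_{R,2}/C_{R,1})^-0.5.
= (0.401/1.65)^(-0.5) = (0.2430)^(-0.5) = 2.03.

2.03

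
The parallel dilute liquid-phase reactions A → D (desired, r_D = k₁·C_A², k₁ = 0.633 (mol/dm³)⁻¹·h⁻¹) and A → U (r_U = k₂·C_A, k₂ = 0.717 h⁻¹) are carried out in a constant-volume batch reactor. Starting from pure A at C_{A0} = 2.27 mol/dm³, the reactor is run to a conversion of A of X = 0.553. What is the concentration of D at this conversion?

C_A = C_{A0}(1−X) = 1.015 mol/dm³.
Along a PFR/batch, dC_U/dC_A = −r_U/(r_D+r_U) = −k₂/(k₂+k₁·C_A).
Integrating from C_{A0} to C_A: C_U = (0.717/0.633)·ln[(0.717+0.633·2.27)/(0.717+0.633·1.01)] = 1.133·ln(2.154/1.359) = 0.5214 mol/dm³.
Then C_D = (C_{A0}−C_A) − C_U = 1.255 − 0.5214 = 0.7339 mol/dm³.

0.734 mol/dm³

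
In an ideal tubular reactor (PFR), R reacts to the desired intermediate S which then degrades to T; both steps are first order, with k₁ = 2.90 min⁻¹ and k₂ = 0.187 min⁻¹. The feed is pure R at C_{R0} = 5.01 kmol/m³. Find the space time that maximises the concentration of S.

Setting dC_S/dτ = 0 gives τ_opt = ln(k₂/k₁)/(k₂−k₁).
= ln(0.187/2.90)/(0.187−2.90) = ln(0.06448)/-2.713 = -2.741/-2.713 = 1.01 min.

1.01 min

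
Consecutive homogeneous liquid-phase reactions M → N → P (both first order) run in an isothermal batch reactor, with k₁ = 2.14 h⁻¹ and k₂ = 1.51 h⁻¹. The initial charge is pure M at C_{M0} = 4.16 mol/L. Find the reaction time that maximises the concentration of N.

Setting dC_N/dt = 0 gives t_opt = ln(k₂/k₁)/(k₂−k₁).
= ln(1.51/2.14)/(1.51−2.14) = ln(0.7056)/-0.6300 = -0.3487/-0.6300 = 0.553 h.

0.553 h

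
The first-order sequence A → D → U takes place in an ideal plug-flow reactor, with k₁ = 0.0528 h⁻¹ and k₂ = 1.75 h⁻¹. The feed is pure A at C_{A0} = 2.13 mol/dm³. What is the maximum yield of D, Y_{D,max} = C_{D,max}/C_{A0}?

0.0271

Evaluating C_D at τ_opt = ln(k₂/k₁)/(k₂−k₁) gives C_{D,max}/C_{A0} = (k₁/k₂)^[k₂/(k₂−k₁)].
= (0.0528/1.75)^(1.75/(1.75−0.0528)) = (0.03017)^(1.031) = 0.02706.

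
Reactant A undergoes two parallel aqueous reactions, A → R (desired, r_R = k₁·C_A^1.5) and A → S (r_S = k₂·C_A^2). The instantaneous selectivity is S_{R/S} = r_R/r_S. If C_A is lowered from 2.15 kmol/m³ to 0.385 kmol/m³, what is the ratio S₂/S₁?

2.36

S_{R/S} = (k₁/k₂)·C_A^-0.5, so S₂/S₁ = (C_{A,2}/C_{A,1})^-0.5.
= (0.385/2.15)^(-0.5) = (0.1791)^(-0.5) = 2.36.
Selectivity toward R rises as C_A falls — low-concentration operation is favoured.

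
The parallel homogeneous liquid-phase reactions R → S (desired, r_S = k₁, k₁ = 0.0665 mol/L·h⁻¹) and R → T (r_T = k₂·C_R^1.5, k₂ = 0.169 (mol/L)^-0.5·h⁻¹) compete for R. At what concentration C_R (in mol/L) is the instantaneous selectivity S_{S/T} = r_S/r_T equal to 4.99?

0.184 mol/L

S_{S/T} = (k₁/k₂)·C_R^-1.5 ⇒ C_R = (S·k₂/k₁)^(1/(-1.5)).
= (4.99×0.169/0.0665)^(-0.6667) = (12.68)^(-0.6667) = 0.184 mol/L.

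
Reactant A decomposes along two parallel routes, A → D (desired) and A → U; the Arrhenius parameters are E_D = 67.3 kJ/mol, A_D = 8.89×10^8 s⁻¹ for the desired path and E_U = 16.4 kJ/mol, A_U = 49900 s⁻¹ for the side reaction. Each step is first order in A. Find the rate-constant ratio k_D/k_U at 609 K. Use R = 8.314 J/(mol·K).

0.767

With equal orders, S_{D/U} = k_D/k_U = (A_D/A_U)·exp[(E_U−E_D)/(RT)].
(E_U−E_D)/(RT) = (16.4−67.3)×10³/(8.314×609) = -50900/5063 = -10.05.
k_D/k_U = (8.89×10^8/49900)·exp(-10.05) = 17816 × 4.306×10^-5 = 0.767.
Since E_D > E_U, raising the temperature improves selectivity toward D.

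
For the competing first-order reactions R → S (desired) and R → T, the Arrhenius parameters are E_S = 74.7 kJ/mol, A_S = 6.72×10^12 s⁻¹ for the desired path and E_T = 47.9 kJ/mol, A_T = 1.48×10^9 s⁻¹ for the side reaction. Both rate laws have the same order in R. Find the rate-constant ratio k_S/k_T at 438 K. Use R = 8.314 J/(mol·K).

2.89

Since both paths have the same order in R, the concentration cancels and S_{S/T} = k_S/k_T = (A_S/A_T)·exp[(E_T−E_S)/(RT)].
(E_T−E_S)/(RT) = (47.9−74.7)×10³/(8.314×438) = -26800/3642 = -7.360.
k_S/k_T = (6.72×10^12/1.48×10^9)·exp(-7.360) = 4541 × 6.365×10^-4 = 2.89.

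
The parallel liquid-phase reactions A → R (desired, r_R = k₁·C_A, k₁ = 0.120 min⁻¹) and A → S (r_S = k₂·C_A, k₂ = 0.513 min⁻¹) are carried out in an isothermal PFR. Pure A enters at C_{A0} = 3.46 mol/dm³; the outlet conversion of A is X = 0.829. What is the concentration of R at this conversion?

0.544 mol/dm³

C_A = C_{A0}(1−X) = 0.5917 mol/dm³.
Both paths are first order in A, so the instantaneous fraction to R is constant: dC_R/d(−C_A) = k₁/(k₁+k₂) = 0.1896.
C_R = 0.1896·(C_{A0}−C_A) = 0.1896×2.868 = 0.544 mol/dm³.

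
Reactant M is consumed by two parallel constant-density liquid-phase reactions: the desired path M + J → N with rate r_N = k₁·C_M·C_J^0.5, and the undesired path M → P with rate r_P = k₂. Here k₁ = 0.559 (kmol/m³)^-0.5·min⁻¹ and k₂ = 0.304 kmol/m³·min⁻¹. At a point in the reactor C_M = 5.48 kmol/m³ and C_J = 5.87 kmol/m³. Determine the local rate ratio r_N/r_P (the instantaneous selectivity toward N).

S_{N/P} = r_N/r_P = (k₁·C_M·C_J^0.5)/(k₂) = (k₁/k₂)·C_M·C_J^0.5.
= (0.559×5.480×5.870^0.5) / (0.304) = 7.422/0.3040 = 24.4.
Since the desired path is higher order in M, keeping C_M high (PFR or concentrated feed) favours N.

24.4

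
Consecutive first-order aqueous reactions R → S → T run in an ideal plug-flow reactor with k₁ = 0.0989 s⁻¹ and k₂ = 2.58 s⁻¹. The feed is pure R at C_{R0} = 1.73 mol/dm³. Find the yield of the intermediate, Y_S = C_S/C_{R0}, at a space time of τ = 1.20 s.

0.0336

The intermediate concentration in a first-order A→B→C sequence is C_S = k₁C_{R0}(e^(−k₁τ) − e^(−k₂τ))/(k₂−k₁).
e^(−k₁τ) = e^(−0.0989×1.20) = e^(−0.1187) = 0.8881; e^(−k₂τ) = e^(−3.096) = 0.04523.
C_S = 0.0989×1.73/(2.58−0.0989) × (0.8881−0.04523) = 0.06896×0.8429 = 0.05812 mol/dm³.
Y_S = C_S/C_{R0} = 0.05812/1.73 = 0.0336.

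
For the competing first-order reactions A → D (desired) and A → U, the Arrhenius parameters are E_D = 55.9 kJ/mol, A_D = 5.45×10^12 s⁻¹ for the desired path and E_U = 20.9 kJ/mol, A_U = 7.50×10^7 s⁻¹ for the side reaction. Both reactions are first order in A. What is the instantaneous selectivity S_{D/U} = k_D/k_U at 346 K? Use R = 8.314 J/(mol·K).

0.378

k_D/k_U = (A_D/A_U)·exp[−(E_D−E_U)/(RT)] = (A_D/A_U)·exp[(E_U−E_D)/(RT)].
(E_U−E_D)/(RT) = (20.9−55.9)×10³/(8.314×346) = -35000/2877 = -12.17.
k_D/k_U = (5.45×10^12/7.50×10^7)·exp(-12.17) = 72667 × 5.199×10^-6 = 0.378.
Since E_D > E_U, raising the temperature improves selectivity toward D.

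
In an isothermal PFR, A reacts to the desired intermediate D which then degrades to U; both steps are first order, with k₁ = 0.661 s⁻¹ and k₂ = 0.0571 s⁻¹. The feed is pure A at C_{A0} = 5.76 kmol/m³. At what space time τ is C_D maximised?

The intermediate peaks when r₁ = r₂, i.e. k₁e^(−k₁τ) = k₂e^(−k₂τ), giving τ_opt = ln(k₂/k₁)/(k₂−k₁).
= ln(0.0571/0.661)/(0.0571−0.661) = ln(0.08638)/-0.6039 = -2.449/-0.6039 = 4.06 s.

4.06 s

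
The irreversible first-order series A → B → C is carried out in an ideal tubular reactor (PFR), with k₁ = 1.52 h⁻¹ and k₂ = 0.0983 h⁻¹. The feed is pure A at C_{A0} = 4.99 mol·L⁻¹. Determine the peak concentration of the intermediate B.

4.13 mol·L⁻¹

Evaluating C_B at τ_opt = ln(k₂/k₁)/(k₂−k₁) gives C_{B,max}/C_{A0} = (k₁/k₂)^[k₂/(k₂−k₁)].
= (1.52/0.0983)^(0.0983/(0.0983−1.52)) = (15.46)^(-0.06914) = 0.8275.
C_{B,max} = 0.8275×4.99 = 4.13 mol·L⁻¹.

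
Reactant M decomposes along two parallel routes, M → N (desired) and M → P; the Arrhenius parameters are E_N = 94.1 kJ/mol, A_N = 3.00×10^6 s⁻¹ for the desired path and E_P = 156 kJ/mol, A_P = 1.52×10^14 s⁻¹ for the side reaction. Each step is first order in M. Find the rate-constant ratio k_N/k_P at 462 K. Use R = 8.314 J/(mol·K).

Since both paths have the same order in M, the concentration cancels and S_{N/P} = k_N/k_P = (A_N/A_P)·exp[(E_P−E_N)/(RT)].
(E_P−E_N)/(RT) = (156−94.1)×10³/(8.314×462) = 61900/3841 = 16.12.
k_N/k_P = (3.00×10^6/1.52×10^14)·exp(16.12) = 1.974×10^-8 × 9.972×10^6 = 0.197.

0.197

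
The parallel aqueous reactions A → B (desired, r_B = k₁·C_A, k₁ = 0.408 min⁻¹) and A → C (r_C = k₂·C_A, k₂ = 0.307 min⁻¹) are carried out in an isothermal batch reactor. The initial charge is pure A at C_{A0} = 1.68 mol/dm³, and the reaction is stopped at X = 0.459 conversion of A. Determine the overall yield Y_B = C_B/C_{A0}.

0.262

C_A = C_{A0}(1−X) = 0.9089 mol/dm³.
Both paths are first order in A, so the instantaneous fraction to B is constant: dC_B/d(−C_A) = k₁/(k₁+k₂) = 0.5706.
C_B = 0.5706·(C_{A0}−C_A) = 0.5706×0.7711 = 0.440 mol/dm³.
Y_B = C_B/C_{A0} = 0.4400/1.68 = 0.262.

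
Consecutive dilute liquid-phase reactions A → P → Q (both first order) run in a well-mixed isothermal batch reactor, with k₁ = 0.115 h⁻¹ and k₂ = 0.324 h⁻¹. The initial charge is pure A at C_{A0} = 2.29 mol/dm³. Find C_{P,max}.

Evaluating C_P at t_opt = ln(k₂/k₁)/(k₂−k₁) gives C_{P,max}/C_{A0} = (k₁/k₂)^[k₂/(k₂−k₁)].
= (0.115/0.324)^(0.324/(0.324−0.115)) = (0.3549)^(1.550) = 0.2007.
C_{P,max} = 0.2007×2.29 = 0.460 mol/dm³.

0.460 mol/dm³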